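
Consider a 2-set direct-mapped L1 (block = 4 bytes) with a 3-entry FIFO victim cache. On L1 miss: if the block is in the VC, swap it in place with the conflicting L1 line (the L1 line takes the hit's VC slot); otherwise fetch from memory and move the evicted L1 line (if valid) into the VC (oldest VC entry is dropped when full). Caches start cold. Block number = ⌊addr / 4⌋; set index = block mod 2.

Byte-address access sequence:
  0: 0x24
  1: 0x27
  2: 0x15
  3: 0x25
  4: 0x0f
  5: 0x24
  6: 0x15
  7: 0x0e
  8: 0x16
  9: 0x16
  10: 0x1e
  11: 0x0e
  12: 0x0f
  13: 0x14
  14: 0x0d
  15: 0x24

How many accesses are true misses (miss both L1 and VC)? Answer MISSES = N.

MISSES = 4

0: 0x24 (blk 9, set 1) → MISS  vc=[]
1: 0x27 (blk 9, set 1) → L1-HIT  vc=[]
2: 0x15 (blk 5, set 1) → MISS  vc=[9]
3: 0x25 (blk 9, set 1) → VC-HIT  vc=[5]
4: 0xf (blk 3, set 1) → MISS  vc=[5, 9]
5: 0x24 (blk 9, set 1) → VC-HIT  vc=[5, 3]
6: 0x15 (blk 5, set 1) → VC-HIT  vc=[9, 3]
7: 0xe (blk 3, set 1) → VC-HIT  vc=[9, 5]
8: 0x16 (blk 5, set 1) → VC-HIT  vc=[9, 3]
9: 0x16 (blk 5, set 1) → L1-HIT  vc=[9, 3]
10: 0x1e (blk 7, set 1) → MISS  vc=[9, 3, 5]
11: 0xe (blk 3, set 1) → VC-HIT  vc=[9, 7, 5]
12: 0xf (blk 3, set 1) → L1-HIT  vc=[9, 7, 5]
13: 0x14 (blk 5, set 1) → VC-HIT  vc=[9, 7, 3]
14: 0xd (blk 3, set 1) → VC-HIT  vc=[9, 7, 5]
15: 0x24 (blk 9, set 1) → VC-HIT  vc=[3, 7, 5]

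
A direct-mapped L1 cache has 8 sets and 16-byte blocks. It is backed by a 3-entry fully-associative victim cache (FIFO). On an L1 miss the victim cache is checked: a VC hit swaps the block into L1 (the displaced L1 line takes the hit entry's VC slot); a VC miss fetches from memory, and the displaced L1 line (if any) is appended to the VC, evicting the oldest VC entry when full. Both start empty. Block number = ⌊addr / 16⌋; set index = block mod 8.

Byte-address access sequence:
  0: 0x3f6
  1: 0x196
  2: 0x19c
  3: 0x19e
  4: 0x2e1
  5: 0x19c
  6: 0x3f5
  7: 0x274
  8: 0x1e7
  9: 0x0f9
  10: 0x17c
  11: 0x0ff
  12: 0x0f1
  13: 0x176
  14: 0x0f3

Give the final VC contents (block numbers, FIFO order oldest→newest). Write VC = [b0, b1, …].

VC = [46, 39, 23]

#0 0x3f6→b63/s7 MISS; vc=[]
#1 0x196→b25/s1 MISS; vc=[]
#2 0x19c→b25/s1 L1-HIT; vc=[]
#3 0x19e→b25/s1 L1-HIT; vc=[]
#4 0x2e1→b46/s6 MISS; vc=[]
#5 0x19c→b25/s1 L1-HIT; vc=[]
#6 0x3f5→b63/s7 L1-HIT; vc=[]
#7 0x274→b39/s7 MISS; vc=[63]
#8 0x1e7→b30/s6 MISS; vc=[63,46]
#9 0xf9→b15/s7 MISS; vc=[63,46,39]
#10 0x17c→b23/s7 MISS; vc=[46,39,15]
#11 0xff→b15/s7 VC-HIT; vc=[46,39,23]
#12 0xf1→b15/s7 L1-HIT; vc=[46,39,23]
#13 0x176→b23/s7 VC-HIT; vc=[46,39,15]
#14 0xf3→b15/s7 VC-HIT; vc=[46,39,23]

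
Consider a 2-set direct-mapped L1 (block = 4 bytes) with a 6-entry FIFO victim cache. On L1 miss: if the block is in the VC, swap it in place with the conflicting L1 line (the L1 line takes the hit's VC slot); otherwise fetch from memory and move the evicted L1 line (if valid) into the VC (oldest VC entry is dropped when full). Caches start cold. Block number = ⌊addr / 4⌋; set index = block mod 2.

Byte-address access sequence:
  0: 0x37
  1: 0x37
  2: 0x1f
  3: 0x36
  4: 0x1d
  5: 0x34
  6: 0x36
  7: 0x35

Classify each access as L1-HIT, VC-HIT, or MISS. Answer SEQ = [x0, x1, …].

SEQ = [MISS, L1-HIT, MISS, VC-HIT, VC-HIT, VC-HIT, L1-HIT, L1-HIT]

  [0] addr=0x37 blk=13 s=1: MISS | VC []
  [1] addr=0x37 blk=13 s=1: L1-HIT | VC []
  [2] addr=0x1f blk=7 s=1: MISS | VC [13]
  [3] addr=0x36 blk=13 s=1: VC-HIT | VC [7]
  [4] addr=0x1d blk=7 s=1: VC-HIT | VC [13]
  [5] addr=0x34 blk=13 s=1: VC-HIT | VC [7]
  [6] addr=0x36 blk=13 s=1: L1-HIT | VC [7]
  [7] addr=0x35 blk=13 s=1: L1-HIT | VC [7]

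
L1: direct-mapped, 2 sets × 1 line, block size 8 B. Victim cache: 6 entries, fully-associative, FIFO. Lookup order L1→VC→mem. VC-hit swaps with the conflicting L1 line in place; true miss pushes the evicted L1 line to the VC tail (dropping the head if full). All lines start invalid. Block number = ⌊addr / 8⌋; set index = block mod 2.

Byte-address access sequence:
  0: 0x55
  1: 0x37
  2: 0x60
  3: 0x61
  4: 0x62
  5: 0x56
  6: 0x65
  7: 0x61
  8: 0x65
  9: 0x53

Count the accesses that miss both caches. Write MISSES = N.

#0 0x55→b10/s0 MISS; vc=[]
#1 0x37→b6/s0 MISS; vc=[10]
#2 0x60→b12/s0 MISS; vc=[10,6]
#3 0x61→b12/s0 L1-HIT; vc=[10,6]
#4 0x62→b12/s0 L1-HIT; vc=[10,6]
#5 0x56→b10/s0 VC-HIT; vc=[12,6]
#6 0x65→b12/s0 VC-HIT; vc=[10,6]
#7 0x61→b12/s0 L1-HIT; vc=[10,6]
#8 0x65→b12/s0 L1-HIT; vc=[10,6]
#9 0x53→b10/s0 VC-HIT; vc=[12,6]

MISSES = 3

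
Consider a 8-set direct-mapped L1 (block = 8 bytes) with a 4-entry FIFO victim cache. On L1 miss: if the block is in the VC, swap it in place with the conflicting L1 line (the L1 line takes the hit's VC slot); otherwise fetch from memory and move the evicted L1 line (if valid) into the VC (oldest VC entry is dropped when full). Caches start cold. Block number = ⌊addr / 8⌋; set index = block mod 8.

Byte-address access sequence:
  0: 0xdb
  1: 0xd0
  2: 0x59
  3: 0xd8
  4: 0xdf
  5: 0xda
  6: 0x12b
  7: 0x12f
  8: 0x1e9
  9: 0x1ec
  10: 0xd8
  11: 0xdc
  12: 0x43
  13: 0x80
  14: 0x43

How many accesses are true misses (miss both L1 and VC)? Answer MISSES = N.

0: 0xdb (blk 27, set 3) → MISS  vc=[]
1: 0xd0 (blk 26, set 2) → MISS  vc=[]
2: 0x59 (blk 11, set 3) → MISS  vc=[27]
3: 0xd8 (blk 27, set 3) → VC-HIT  vc=[11]
4: 0xdf (blk 27, set 3) → L1-HIT  vc=[11]
5: 0xda (blk 27, set 3) → L1-HIT  vc=[11]
6: 0x12b (blk 37, set 5) → MISS  vc=[11]
7: 0x12f (blk 37, set 5) → L1-HIT  vc=[11]
8: 0x1e9 (blk 61, set 5) → MISS  vc=[11, 37]
9: 0x1ec (blk 61, set 5) → L1-HIT  vc=[11, 37]
10: 0xd8 (blk 27, set 3) → L1-HIT  vc=[11, 37]
11: 0xdc (blk 27, set 3) → L1-HIT  vc=[11, 37]
12: 0x43 (blk 8, set 0) → MISS  vc=[11, 37]
13: 0x80 (blk 16, set 0) → MISS  vc=[11, 37, 8]
14: 0x43 (blk 8, set 0) → VC-HIT  vc=[11, 37, 16]

MISSES = 7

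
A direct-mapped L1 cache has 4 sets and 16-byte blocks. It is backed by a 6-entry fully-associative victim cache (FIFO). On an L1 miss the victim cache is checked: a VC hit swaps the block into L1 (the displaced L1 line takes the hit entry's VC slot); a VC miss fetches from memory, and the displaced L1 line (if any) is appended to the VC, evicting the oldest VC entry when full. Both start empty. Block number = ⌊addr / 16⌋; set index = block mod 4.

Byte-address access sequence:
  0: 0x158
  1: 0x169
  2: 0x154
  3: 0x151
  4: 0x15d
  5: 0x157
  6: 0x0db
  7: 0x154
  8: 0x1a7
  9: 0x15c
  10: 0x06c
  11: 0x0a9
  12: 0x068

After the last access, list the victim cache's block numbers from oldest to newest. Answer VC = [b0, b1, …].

VC = [13, 22, 26, 10]

#0 0x158→b21/s1 MISS; vc=[]
#1 0x169→b22/s2 MISS; vc=[]
#2 0x154→b21/s1 L1-HIT; vc=[]
#3 0x151→b21/s1 L1-HIT; vc=[]
#4 0x15d→b21/s1 L1-HIT; vc=[]
#5 0x157→b21/s1 L1-HIT; vc=[]
#6 0xdb→b13/s1 MISS; vc=[21]
#7 0x154→b21/s1 VC-HIT; vc=[13]
#8 0x1a7→b26/s2 MISS; vc=[13,22]
#9 0x15c→b21/s1 L1-HIT; vc=[13,22]
#10 0x6c→b6/s2 MISS; vc=[13,22,26]
#11 0xa9→b10/s2 MISS; vc=[13,22,26,6]
#12 0x68→b6/s2 VC-HIT; vc=[13,22,26,10]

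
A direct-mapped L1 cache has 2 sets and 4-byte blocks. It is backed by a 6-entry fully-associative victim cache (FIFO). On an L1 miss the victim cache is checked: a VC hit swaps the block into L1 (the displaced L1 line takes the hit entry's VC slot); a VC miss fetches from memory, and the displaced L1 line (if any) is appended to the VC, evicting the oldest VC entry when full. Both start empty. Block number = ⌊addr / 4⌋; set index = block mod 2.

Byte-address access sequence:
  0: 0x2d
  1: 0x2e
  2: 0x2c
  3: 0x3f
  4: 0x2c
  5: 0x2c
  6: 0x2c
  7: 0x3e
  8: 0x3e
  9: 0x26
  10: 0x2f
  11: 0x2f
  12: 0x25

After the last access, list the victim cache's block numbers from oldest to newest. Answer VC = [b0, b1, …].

#0 0x2d→b11/s1 MISS; vc=[]
#1 0x2e→b11/s1 L1-HIT; vc=[]
#2 0x2c→b11/s1 L1-HIT; vc=[]
#3 0x3f→b15/s1 MISS; vc=[11]
#4 0x2c→b11/s1 VC-HIT; vc=[15]
#5 0x2c→b11/s1 L1-HIT; vc=[15]
#6 0x2c→b11/s1 L1-HIT; vc=[15]
#7 0x3e→b15/s1 VC-HIT; vc=[11]
#8 0x3e→b15/s1 L1-HIT; vc=[11]
#9 0x26→b9/s1 MISS; vc=[11,15]
#10 0x2f→b11/s1 VC-HIT; vc=[9,15]
#11 0x2f→b11/s1 L1-HIT; vc=[9,15]
#12 0x25→b9/s1 VC-HIT; vc=[11,15]

VC = [11, 15]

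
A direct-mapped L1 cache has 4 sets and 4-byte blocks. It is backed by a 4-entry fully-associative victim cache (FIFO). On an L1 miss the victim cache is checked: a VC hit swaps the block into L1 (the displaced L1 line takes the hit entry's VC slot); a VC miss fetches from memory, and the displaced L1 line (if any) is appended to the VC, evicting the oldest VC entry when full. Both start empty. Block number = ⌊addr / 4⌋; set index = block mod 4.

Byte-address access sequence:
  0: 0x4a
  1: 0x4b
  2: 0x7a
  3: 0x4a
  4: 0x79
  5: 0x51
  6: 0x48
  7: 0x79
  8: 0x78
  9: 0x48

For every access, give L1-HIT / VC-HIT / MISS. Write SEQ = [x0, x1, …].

  [0] addr=0x4a blk=18 s=2: MISS | VC []
  [1] addr=0x4b blk=18 s=2: L1-HIT | VC []
  [2] addr=0x7a blk=30 s=2: MISS | VC [18]
  [3] addr=0x4a blk=18 s=2: VC-HIT | VC [30]
  [4] addr=0x79 blk=30 s=2: VC-HIT | VC [18]
  [5] addr=0x51 blk=20 s=0: MISS | VC [18]
  [6] addr=0x48 blk=18 s=2: VC-HIT | VC [30]
  [7] addr=0x79 blk=30 s=2: VC-HIT | VC [18]
  [8] addr=0x78 blk=30 s=2: L1-HIT | VC [18]
  [9] addr=0x48 blk=18 s=2: VC-HIT | VC [30]

SEQ = [MISS, L1-HIT, MISS, VC-HIT, VC-HIT, MISS, VC-HIT, VC-HIT, L1-HIT, VC-HIT]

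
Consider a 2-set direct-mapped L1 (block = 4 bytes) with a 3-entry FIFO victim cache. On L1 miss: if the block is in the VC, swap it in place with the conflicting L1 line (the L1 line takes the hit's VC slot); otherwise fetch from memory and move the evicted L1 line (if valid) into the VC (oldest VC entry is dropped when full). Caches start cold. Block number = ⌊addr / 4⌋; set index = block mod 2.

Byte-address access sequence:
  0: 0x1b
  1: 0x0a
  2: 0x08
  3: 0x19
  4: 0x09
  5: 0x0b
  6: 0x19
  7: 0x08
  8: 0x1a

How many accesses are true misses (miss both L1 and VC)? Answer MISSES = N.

0: 0x1b (blk 6, set 0) → MISS  vc=[]
1: 0xa (blk 2, set 0) → MISS  vc=[6]
2: 0x8 (blk 2, set 0) → L1-HIT  vc=[6]
3: 0x19 (blk 6, set 0) → VC-HIT  vc=[2]
4: 0x9 (blk 2, set 0) → VC-HIT  vc=[6]
5: 0xb (blk 2, set 0) → L1-HIT  vc=[6]
6: 0x19 (blk 6, set 0) → VC-HIT  vc=[2]
7: 0x8 (blk 2, set 0) → VC-HIT  vc=[6]
8: 0x1a (blk 6, set 0) → VC-HIT  vc=[2]

MISSES = 2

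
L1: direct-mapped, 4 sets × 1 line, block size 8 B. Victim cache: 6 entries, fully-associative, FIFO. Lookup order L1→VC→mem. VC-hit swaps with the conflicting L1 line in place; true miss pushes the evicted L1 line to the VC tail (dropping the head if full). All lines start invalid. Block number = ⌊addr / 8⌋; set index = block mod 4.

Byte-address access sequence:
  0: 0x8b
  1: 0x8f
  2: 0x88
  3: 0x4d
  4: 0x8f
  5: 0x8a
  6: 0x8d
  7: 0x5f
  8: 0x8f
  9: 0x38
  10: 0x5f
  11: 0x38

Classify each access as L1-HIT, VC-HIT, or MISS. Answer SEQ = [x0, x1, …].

SEQ = [MISS, L1-HIT, L1-HIT, MISS, VC-HIT, L1-HIT, L1-HIT, MISS, L1-HIT, MISS, VC-HIT, VC-HIT]

#0 0x8b→b17/s1 MISS; vc=[]
#1 0x8f→b17/s1 L1-HIT; vc=[]
#2 0x88→b17/s1 L1-HIT; vc=[]
#3 0x4d→b9/s1 MISS; vc=[17]
#4 0x8f→b17/s1 VC-HIT; vc=[9]
#5 0x8a→b17/s1 L1-HIT; vc=[9]
#6 0x8d→b17/s1 L1-HIT; vc=[9]
#7 0x5f→b11/s3 MISS; vc=[9]
#8 0x8f→b17/s1 L1-HIT; vc=[9]
#9 0x38→b7/s3 MISS; vc=[9,11]
#10 0x5f→b11/s3 VC-HIT; vc=[9,7]
#11 0x38→b7/s3 VC-HIT; vc=[9,11]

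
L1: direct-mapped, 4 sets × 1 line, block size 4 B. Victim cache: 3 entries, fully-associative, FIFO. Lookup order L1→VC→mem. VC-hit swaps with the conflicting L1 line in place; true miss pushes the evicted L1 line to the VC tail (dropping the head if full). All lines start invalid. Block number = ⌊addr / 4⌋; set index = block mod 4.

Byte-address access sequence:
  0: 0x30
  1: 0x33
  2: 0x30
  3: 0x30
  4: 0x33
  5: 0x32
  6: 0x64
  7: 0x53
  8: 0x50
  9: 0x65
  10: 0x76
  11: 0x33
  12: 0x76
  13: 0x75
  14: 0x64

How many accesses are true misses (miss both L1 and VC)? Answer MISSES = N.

#0 0x30→b12/s0 MISS; vc=[]
#1 0x33→b12/s0 L1-HIT; vc=[]
#2 0x30→b12/s0 L1-HIT; vc=[]
#3 0x30→b12/s0 L1-HIT; vc=[]
#4 0x33→b12/s0 L1-HIT; vc=[]
#5 0x32→b12/s0 L1-HIT; vc=[]
#6 0x64→b25/s1 MISS; vc=[]
#7 0x53→b20/s0 MISS; vc=[12]
#8 0x50→b20/s0 L1-HIT; vc=[12]
#9 0x65→b25/s1 L1-HIT; vc=[12]
#10 0x76→b29/s1 MISS; vc=[12,25]
#11 0x33→b12/s0 VC-HIT; vc=[20,25]
#12 0x76→b29/s1 L1-HIT; vc=[20,25]
#13 0x75→b29/s1 L1-HIT; vc=[20,25]
#14 0x64→b25/s1 VC-HIT; vc=[20,29]

MISSES = 4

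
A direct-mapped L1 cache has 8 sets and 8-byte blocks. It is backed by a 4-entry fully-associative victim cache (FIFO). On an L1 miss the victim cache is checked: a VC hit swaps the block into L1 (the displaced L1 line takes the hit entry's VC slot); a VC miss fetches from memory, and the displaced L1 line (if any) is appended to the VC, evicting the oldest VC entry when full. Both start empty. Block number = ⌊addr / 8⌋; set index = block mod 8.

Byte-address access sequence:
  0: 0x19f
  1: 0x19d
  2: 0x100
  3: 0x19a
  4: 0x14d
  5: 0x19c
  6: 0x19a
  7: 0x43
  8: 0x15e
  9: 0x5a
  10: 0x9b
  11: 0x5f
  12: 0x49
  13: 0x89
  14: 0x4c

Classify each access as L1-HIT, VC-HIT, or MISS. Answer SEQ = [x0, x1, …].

SEQ = [MISS, L1-HIT, MISS, L1-HIT, MISS, L1-HIT, L1-HIT, MISS, MISS, MISS, MISS, VC-HIT, MISS, MISS, VC-HIT]

0: 0x19f (blk 51, set 3) → MISS  vc=[]
1: 0x19d (blk 51, set 3) → L1-HIT  vc=[]
2: 0x100 (blk 32, set 0) → MISS  vc=[]
3: 0x19a (blk 51, set 3) → L1-HIT  vc=[]
4: 0x14d (blk 41, set 1) → MISS  vc=[]
5: 0x19c (blk 51, set 3) → L1-HIT  vc=[]
6: 0x19a (blk 51, set 3) → L1-HIT  vc=[]
7: 0x43 (blk 8, set 0) → MISS  vc=[32]
8: 0x15e (blk 43, set 3) → MISS  vc=[32, 51]
9: 0x5a (blk 11, set 3) → MISS  vc=[32, 51, 43]
10: 0x9b (blk 19, set 3) → MISS  vc=[32, 51, 43, 11]
11: 0x5f (blk 11, set 3) → VC-HIT  vc=[32, 51, 43, 19]
12: 0x49 (blk 9, set 1) → MISS  vc=[51, 43, 19, 41]
13: 0x89 (blk 17, set 1) → MISS  vc=[43, 19, 41, 9]
14: 0x4c (blk 9, set 1) → VC-HIT  vc=[43, 19, 41, 17]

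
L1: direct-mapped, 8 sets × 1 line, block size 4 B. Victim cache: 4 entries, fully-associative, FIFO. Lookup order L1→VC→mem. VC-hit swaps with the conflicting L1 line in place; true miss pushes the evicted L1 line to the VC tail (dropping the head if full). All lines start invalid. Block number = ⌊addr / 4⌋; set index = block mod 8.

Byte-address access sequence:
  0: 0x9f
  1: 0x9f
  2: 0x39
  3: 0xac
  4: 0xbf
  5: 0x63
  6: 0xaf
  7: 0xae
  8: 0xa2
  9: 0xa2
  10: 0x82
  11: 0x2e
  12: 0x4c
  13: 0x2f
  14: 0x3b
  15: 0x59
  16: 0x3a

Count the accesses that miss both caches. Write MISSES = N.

  [0] addr=0x9f blk=39 s=7: MISS | VC []
  [1] addr=0x9f blk=39 s=7: L1-HIT | VC []
  [2] addr=0x39 blk=14 s=6: MISS | VC []
  [3] addr=0xac blk=43 s=3: MISS | VC []
  [4] addr=0xbf blk=47 s=7: MISS | VC [39]
  [5] addr=0x63 blk=24 s=0: MISS | VC [39]
  [6] addr=0xaf blk=43 s=3: L1-HIT | VC [39]
  [7] addr=0xae blk=43 s=3: L1-HIT | VC [39]
  [8] addr=0xa2 blk=40 s=0: MISS | VC [39, 24]
  [9] addr=0xa2 blk=40 s=0: L1-HIT | VC [39, 24]
  [10] addr=0x82 blk=32 s=0: MISS | VC [39, 24, 40]
  [11] addr=0x2e blk=11 s=3: MISS | VC [39, 24, 40, 43]
  [12] addr=0x4c blk=19 s=3: MISS | VC [24, 40, 43, 11]
  [13] addr=0x2f blk=11 s=3: VC-HIT | VC [24, 40, 43, 19]
  [14] addr=0x3b blk=14 s=6: L1-HIT | VC [24, 40, 43, 19]
  [15] addr=0x59 blk=22 s=6: MISS | VC [40, 43, 19, 14]
  [16] addr=0x3a blk=14 s=6: VC-HIT | VC [40, 43, 19, 22]

MISSES = 10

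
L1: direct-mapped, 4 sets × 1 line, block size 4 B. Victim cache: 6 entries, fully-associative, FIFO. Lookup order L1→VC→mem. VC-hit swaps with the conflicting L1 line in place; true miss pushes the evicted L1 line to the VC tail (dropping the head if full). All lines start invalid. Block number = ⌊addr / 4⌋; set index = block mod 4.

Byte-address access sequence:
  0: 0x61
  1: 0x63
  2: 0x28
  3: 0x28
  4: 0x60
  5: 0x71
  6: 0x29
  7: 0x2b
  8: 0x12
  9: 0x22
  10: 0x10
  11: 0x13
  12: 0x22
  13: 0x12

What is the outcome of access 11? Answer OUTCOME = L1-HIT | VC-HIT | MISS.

OUTCOME = L1-HIT

  [0] addr=0x61 blk=24 s=0: MISS | VC []
  [1] addr=0x63 blk=24 s=0: L1-HIT | VC []
  [2] addr=0x28 blk=10 s=2: MISS | VC []
  [3] addr=0x28 blk=10 s=2: L1-HIT | VC []
  [4] addr=0x60 blk=24 s=0: L1-HIT | VC []
  [5] addr=0x71 blk=28 s=0: MISS | VC [24]
  [6] addr=0x29 blk=10 s=2: L1-HIT | VC [24]
  [7] addr=0x2b blk=10 s=2: L1-HIT | VC [24]
  [8] addr=0x12 blk=4 s=0: MISS | VC [24, 28]
  [9] addr=0x22 blk=8 s=0: MISS | VC [24, 28, 4]
  [10] addr=0x10 blk=4 s=0: VC-HIT | VC [24, 28, 8]
  [11] addr=0x13 blk=4 s=0: L1-HIT | VC [24, 28, 8]
  [12] addr=0x22 blk=8 s=0: VC-HIT | VC [24, 28, 4]
  [13] addr=0x12 blk=4 s=0: VC-HIT | VC [24, 28, 8]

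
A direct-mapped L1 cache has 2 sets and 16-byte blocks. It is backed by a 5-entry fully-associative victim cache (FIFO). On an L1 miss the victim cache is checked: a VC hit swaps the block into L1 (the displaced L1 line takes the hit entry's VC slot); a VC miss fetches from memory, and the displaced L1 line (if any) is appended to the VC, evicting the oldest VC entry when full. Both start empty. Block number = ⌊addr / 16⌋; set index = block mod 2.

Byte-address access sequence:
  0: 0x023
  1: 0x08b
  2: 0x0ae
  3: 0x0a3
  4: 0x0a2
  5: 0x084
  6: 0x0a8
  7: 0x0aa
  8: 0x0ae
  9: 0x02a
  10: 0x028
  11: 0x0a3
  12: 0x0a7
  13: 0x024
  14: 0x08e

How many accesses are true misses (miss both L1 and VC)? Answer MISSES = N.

  [0] addr=0x23 blk=2 s=0: MISS | VC []
  [1] addr=0x8b blk=8 s=0: MISS | VC [2]
  [2] addr=0xae blk=10 s=0: MISS | VC [2, 8]
  [3] addr=0xa3 blk=10 s=0: L1-HIT | VC [2, 8]
  [4] addr=0xa2 blk=10 s=0: L1-HIT | VC [2, 8]
  [5] addr=0x84 blk=8 s=0: VC-HIT | VC [2, 10]
  [6] addr=0xa8 blk=10 s=0: VC-HIT | VC [2, 8]
  [7] addr=0xaa blk=10 s=0: L1-HIT | VC [2, 8]
  [8] addr=0xae blk=10 s=0: L1-HIT | VC [2, 8]
  [9] addr=0x2a blk=2 s=0: VC-HIT | VC [10, 8]
  [10] addr=0x28 blk=2 s=0: L1-HIT | VC [10, 8]
  [11] addr=0xa3 blk=10 s=0: VC-HIT | VC [2, 8]
  [12] addr=0xa7 blk=10 s=0: L1-HIT | VC [2, 8]
  [13] addr=0x24 blk=2 s=0: VC-HIT | VC [10, 8]
  [14] addr=0x8e blk=8 s=0: VC-HIT | VC [10, 2]

MISSES = 3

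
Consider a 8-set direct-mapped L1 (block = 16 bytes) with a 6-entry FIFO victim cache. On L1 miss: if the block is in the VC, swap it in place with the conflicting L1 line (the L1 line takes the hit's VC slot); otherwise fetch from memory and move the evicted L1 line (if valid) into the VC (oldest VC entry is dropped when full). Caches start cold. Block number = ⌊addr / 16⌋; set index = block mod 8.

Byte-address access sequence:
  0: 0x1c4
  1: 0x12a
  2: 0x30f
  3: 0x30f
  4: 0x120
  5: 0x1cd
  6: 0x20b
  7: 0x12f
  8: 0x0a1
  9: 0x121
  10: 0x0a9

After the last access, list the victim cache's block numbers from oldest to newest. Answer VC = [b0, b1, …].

  [0] addr=0x1c4 blk=28 s=4: MISS | VC []
  [1] addr=0x12a blk=18 s=2: MISS | VC []
  [2] addr=0x30f blk=48 s=0: MISS | VC []
  [3] addr=0x30f blk=48 s=0: L1-HIT | VC []
  [4] addr=0x120 blk=18 s=2: L1-HIT | VC []
  [5] addr=0x1cd blk=28 s=4: L1-HIT | VC []
  [6] addr=0x20b blk=32 s=0: MISS | VC [48]
  [7] addr=0x12f blk=18 s=2: L1-HIT | VC [48]
  [8] addr=0xa1 blk=10 s=2: MISS | VC [48, 18]
  [9] addr=0x121 blk=18 s=2: VC-HIT | VC [48, 10]
  [10] addr=0xa9 blk=10 s=2: VC-HIT | VC [48, 18]

VC = [48, 18]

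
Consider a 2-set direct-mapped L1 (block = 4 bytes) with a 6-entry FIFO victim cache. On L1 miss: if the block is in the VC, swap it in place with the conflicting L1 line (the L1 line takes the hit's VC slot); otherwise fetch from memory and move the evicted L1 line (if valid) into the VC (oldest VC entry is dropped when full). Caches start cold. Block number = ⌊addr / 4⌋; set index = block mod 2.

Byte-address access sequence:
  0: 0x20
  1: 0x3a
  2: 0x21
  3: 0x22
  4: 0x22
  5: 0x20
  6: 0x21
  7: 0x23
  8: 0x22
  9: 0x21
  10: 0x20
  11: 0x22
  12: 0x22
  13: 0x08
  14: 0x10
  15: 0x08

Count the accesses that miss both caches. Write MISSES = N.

MISSES = 4

#0 0x20→b8/s0 MISS; vc=[]
#1 0x3a→b14/s0 MISS; vc=[8]
#2 0x21→b8/s0 VC-HIT; vc=[14]
#3 0x22→b8/s0 L1-HIT; vc=[14]
#4 0x22→b8/s0 L1-HIT; vc=[14]
#5 0x20→b8/s0 L1-HIT; vc=[14]
#6 0x21→b8/s0 L1-HIT; vc=[14]
#7 0x23→b8/s0 L1-HIT; vc=[14]
#8 0x22→b8/s0 L1-HIT; vc=[14]
#9 0x21→b8/s0 L1-HIT; vc=[14]
#10 0x20→b8/s0 L1-HIT; vc=[14]
#11 0x22→b8/s0 L1-HIT; vc=[14]
#12 0x22→b8/s0 L1-HIT; vc=[14]
#13 0x8→b2/s0 MISS; vc=[14,8]
#14 0x10→b4/s0 MISS; vc=[14,8,2]
#15 0x8→b2/s0 VC-HIT; vc=[14,8,4]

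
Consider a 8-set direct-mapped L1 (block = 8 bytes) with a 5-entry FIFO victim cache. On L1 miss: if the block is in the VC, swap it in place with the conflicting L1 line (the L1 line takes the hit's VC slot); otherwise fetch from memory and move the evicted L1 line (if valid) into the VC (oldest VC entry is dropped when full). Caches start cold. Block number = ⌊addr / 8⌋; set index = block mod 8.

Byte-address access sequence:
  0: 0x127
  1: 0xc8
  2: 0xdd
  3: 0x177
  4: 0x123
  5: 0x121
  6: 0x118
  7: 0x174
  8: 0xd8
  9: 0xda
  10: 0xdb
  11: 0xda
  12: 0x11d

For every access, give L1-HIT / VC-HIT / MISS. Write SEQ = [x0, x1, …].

SEQ = [MISS, MISS, MISS, MISS, L1-HIT, L1-HIT, MISS, L1-HIT, VC-HIT, L1-HIT, L1-HIT, L1-HIT, VC-HIT]

0: 0x127 (blk 36, set 4) → MISS  vc=[]
1: 0xc8 (blk 25, set 1) → MISS  vc=[]
2: 0xdd (blk 27, set 3) → MISS  vc=[]
3: 0x177 (blk 46, set 6) → MISS  vc=[]
4: 0x123 (blk 36, set 4) → L1-HIT  vc=[]
5: 0x121 (blk 36, set 4) → L1-HIT  vc=[]
6: 0x118 (blk 35, set 3) → MISS  vc=[27]
7: 0x174 (blk 46, set 6) → L1-HIT  vc=[27]
8: 0xd8 (blk 27, set 3) → VC-HIT  vc=[35]
9: 0xda (blk 27, set 3) → L1-HIT  vc=[35]
10: 0xdb (blk 27, set 3) → L1-HIT  vc=[35]
11: 0xda (blk 27, set 3) → L1-HIT  vc=[35]
12: 0x11d (blk 35, set 3) → VC-HIT  vc=[27]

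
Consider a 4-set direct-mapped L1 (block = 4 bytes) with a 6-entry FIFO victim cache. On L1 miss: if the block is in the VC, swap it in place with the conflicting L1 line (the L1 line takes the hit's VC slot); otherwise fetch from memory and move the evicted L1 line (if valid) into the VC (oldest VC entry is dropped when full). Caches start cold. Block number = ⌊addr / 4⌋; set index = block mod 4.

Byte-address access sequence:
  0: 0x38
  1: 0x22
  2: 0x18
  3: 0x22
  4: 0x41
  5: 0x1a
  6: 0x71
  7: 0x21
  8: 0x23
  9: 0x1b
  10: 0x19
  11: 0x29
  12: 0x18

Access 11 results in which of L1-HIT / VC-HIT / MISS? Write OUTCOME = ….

0: 0x38 (blk 14, set 2) → MISS  vc=[]
1: 0x22 (blk 8, set 0) → MISS  vc=[]
2: 0x18 (blk 6, set 2) → MISS  vc=[14]
3: 0x22 (blk 8, set 0) → L1-HIT  vc=[14]
4: 0x41 (blk 16, set 0) → MISS  vc=[14, 8]
5: 0x1a (blk 6, set 2) → L1-HIT  vc=[14, 8]
6: 0x71 (blk 28, set 0) → MISS  vc=[14, 8, 16]
7: 0x21 (blk 8, set 0) → VC-HIT  vc=[14, 28, 16]
8: 0x23 (blk 8, set 0) → L1-HIT  vc=[14, 28, 16]
9: 0x1b (blk 6, set 2) → L1-HIT  vc=[14, 28, 16]
10: 0x19 (blk 6, set 2) → L1-HIT  vc=[14, 28, 16]
11: 0x29 (blk 10, set 2) → MISS  vc=[14, 28, 16, 6]
12: 0x18 (blk 6, set 2) → VC-HIT  vc=[14, 28, 16, 10]

OUTCOME = MISS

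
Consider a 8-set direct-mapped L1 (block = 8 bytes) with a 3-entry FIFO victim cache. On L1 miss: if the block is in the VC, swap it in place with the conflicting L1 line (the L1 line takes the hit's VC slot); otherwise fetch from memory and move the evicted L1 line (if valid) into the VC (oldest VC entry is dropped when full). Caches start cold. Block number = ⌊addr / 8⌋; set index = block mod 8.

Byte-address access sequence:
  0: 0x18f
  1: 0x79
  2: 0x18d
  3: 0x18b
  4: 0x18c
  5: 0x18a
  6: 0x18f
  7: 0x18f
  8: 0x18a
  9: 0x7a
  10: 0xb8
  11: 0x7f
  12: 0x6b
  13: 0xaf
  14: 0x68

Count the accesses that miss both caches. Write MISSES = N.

MISSES = 5

#0 0x18f→b49/s1 MISS; vc=[]
#1 0x79→b15/s7 MISS; vc=[]
#2 0x18d→b49/s1 L1-HIT; vc=[]
#3 0x18b→b49/s1 L1-HIT; vc=[]
#4 0x18c→b49/s1 L1-HIT; vc=[]
#5 0x18a→b49/s1 L1-HIT; vc=[]
#6 0x18f→b49/s1 L1-HIT; vc=[]
#7 0x18f→b49/s1 L1-HIT; vc=[]
#8 0x18a→b49/s1 L1-HIT; vc=[]
#9 0x7a→b15/s7 L1-HIT; vc=[]
#10 0xb8→b23/s7 MISS; vc=[15]
#11 0x7f→b15/s7 VC-HIT; vc=[23]
#12 0x6b→b13/s5 MISS; vc=[23]
#13 0xaf→b21/s5 MISS; vc=[23,13]
#14 0x68→b13/s5 VC-HIT; vc=[23,21]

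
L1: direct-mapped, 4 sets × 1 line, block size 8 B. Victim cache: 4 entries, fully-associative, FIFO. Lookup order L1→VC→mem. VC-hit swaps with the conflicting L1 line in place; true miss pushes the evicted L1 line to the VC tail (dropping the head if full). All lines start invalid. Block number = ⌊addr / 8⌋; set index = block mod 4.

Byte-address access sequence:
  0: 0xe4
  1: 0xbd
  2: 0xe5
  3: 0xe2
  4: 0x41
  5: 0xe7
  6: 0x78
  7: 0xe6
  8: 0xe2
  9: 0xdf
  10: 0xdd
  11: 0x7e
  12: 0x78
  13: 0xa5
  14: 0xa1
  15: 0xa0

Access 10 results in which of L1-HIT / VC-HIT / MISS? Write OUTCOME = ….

OUTCOME = L1-HIT

  [0] addr=0xe4 blk=28 s=0: MISS | VC []
  [1] addr=0xbd blk=23 s=3: MISS | VC []
  [2] addr=0xe5 blk=28 s=0: L1-HIT | VC []
  [3] addr=0xe2 blk=28 s=0: L1-HIT | VC []
  [4] addr=0x41 blk=8 s=0: MISS | VC [28]
  [5] addr=0xe7 blk=28 s=0: VC-HIT | VC [8]
  [6] addr=0x78 blk=15 s=3: MISS | VC [8, 23]
  [7] addr=0xe6 blk=28 s=0: L1-HIT | VC [8, 23]
  [8] addr=0xe2 blk=28 s=0: L1-HIT | VC [8, 23]
  [9] addr=0xdf blk=27 s=3: MISS | VC [8, 23, 15]
  [10] addr=0xdd blk=27 s=3: L1-HIT | VC [8, 23, 15]
  [11] addr=0x7e blk=15 s=3: VC-HIT | VC [8, 23, 27]
  [12] addr=0x78 blk=15 s=3: L1-HIT | VC [8, 23, 27]
  [13] addr=0xa5 blk=20 s=0: MISS | VC [8, 23, 27, 28]
  [14] addr=0xa1 blk=20 s=0: L1-HIT | VC [8, 23, 27, 28]
  [15] addr=0xa0 blk=20 s=0: L1-HIT | VC [8, 23, 27, 28]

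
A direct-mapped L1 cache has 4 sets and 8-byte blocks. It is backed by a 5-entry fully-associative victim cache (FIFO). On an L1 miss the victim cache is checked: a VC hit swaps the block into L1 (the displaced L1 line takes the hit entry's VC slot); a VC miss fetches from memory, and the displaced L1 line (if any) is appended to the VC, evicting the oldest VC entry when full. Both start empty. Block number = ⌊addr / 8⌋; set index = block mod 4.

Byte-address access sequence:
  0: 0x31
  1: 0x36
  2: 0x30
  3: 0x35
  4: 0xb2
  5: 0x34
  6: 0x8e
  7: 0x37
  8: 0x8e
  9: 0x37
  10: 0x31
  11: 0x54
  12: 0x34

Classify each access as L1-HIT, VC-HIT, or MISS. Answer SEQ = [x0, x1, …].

SEQ = [MISS, L1-HIT, L1-HIT, L1-HIT, MISS, VC-HIT, MISS, L1-HIT, L1-HIT, L1-HIT, L1-HIT, MISS, VC-HIT]

#0 0x31→b6/s2 MISS; vc=[]
#1 0x36→b6/s2 L1-HIT; vc=[]
#2 0x30→b6/s2 L1-HIT; vc=[]
#3 0x35→b6/s2 L1-HIT; vc=[]
#4 0xb2→b22/s2 MISS; vc=[6]
#5 0x34→b6/s2 VC-HIT; vc=[22]
#6 0x8e→b17/s1 MISS; vc=[22]
#7 0x37→b6/s2 L1-HIT; vc=[22]
#8 0x8e→b17/s1 L1-HIT; vc=[22]
#9 0x37→b6/s2 L1-HIT; vc=[22]
#10 0x31→b6/s2 L1-HIT; vc=[22]
#11 0x54→b10/s2 MISS; vc=[22,6]
#12 0x34→b6/s2 VC-HIT; vc=[22,10]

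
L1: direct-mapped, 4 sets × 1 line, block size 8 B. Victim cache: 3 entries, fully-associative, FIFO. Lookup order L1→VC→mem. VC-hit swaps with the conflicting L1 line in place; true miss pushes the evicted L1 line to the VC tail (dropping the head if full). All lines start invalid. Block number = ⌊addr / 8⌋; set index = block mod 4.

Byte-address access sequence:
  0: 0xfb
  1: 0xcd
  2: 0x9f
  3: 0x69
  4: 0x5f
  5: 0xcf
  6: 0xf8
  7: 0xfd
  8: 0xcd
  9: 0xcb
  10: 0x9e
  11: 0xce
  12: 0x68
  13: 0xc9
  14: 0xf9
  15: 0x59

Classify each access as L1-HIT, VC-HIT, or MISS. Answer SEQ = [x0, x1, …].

#0 0xfb→b31/s3 MISS; vc=[]
#1 0xcd→b25/s1 MISS; vc=[]
#2 0x9f→b19/s3 MISS; vc=[31]
#3 0x69→b13/s1 MISS; vc=[31,25]
#4 0x5f→b11/s3 MISS; vc=[31,25,19]
#5 0xcf→b25/s1 VC-HIT; vc=[31,13,19]
#6 0xf8→b31/s3 VC-HIT; vc=[11,13,19]
#7 0xfd→b31/s3 L1-HIT; vc=[11,13,19]
#8 0xcd→b25/s1 L1-HIT; vc=[11,13,19]
#9 0xcb→b25/s1 L1-HIT; vc=[11,13,19]
#10 0x9e→b19/s3 VC-HIT; vc=[11,13,31]
#11 0xce→b25/s1 L1-HIT; vc=[11,13,31]
#12 0x68→b13/s1 VC-HIT; vc=[11,25,31]
#13 0xc9→b25/s1 VC-HIT; vc=[11,13,31]
#14 0xf9→b31/s3 VC-HIT; vc=[11,13,19]
#15 0x59→b11/s3 VC-HIT; vc=[31,13,19]

SEQ = [MISS, MISS, MISS, MISS, MISS, VC-HIT, VC-HIT, L1-HIT, L1-HIT, L1-HIT, VC-HIT, L1-HIT, VC-HIT, VC-HIT, VC-HIT, VC-HIT]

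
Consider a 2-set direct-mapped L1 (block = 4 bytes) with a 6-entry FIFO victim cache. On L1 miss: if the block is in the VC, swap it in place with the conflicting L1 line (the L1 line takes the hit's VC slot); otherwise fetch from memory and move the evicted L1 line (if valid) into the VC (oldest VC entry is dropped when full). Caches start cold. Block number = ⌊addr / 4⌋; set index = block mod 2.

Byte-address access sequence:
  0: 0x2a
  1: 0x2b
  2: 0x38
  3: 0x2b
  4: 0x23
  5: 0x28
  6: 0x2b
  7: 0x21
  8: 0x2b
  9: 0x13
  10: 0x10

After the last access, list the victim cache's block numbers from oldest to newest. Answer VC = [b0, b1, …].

0: 0x2a (blk 10, set 0) → MISS  vc=[]
1: 0x2b (blk 10, set 0) → L1-HIT  vc=[]
2: 0x38 (blk 14, set 0) → MISS  vc=[10]
3: 0x2b (blk 10, set 0) → VC-HIT  vc=[14]
4: 0x23 (blk 8, set 0) → MISS  vc=[14, 10]
5: 0x28 (blk 10, set 0) → VC-HIT  vc=[14, 8]
6: 0x2b (blk 10, set 0) → L1-HIT  vc=[14, 8]
7: 0x21 (blk 8, set 0) → VC-HIT  vc=[14, 10]
8: 0x2b (blk 10, set 0) → VC-HIT  vc=[14, 8]
9: 0x13 (blk 4, set 0) → MISS  vc=[14, 8, 10]
10: 0x10 (blk 4, set 0) → L1-HIT  vc=[14, 8, 10]

VC = [14, 8, 10]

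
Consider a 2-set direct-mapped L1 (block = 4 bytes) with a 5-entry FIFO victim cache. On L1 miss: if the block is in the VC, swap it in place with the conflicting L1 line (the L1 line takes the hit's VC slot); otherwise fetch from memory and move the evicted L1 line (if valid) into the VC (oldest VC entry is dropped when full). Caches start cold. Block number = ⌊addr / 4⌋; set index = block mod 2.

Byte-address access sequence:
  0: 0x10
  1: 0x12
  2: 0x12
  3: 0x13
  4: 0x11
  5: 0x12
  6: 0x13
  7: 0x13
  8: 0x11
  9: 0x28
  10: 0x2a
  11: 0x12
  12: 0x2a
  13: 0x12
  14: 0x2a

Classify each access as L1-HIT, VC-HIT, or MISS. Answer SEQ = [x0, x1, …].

  [0] addr=0x10 blk=4 s=0: MISS | VC []
  [1] addr=0x12 blk=4 s=0: L1-HIT | VC []
  [2] addr=0x12 blk=4 s=0: L1-HIT | VC []
  [3] addr=0x13 blk=4 s=0: L1-HIT | VC []
  [4] addr=0x11 blk=4 s=0: L1-HIT | VC []
  [5] addr=0x12 blk=4 s=0: L1-HIT | VC []
  [6] addr=0x13 blk=4 s=0: L1-HIT | VC []
  [7] addr=0x13 blk=4 s=0: L1-HIT | VC []
  [8] addr=0x11 blk=4 s=0: L1-HIT | VC []
  [9] addr=0x28 blk=10 s=0: MISS | VC [4]
  [10] addr=0x2a blk=10 s=0: L1-HIT | VC [4]
  [11] addr=0x12 blk=4 s=0: VC-HIT | VC [10]
  [12] addr=0x2a blk=10 s=0: VC-HIT | VC [4]
  [13] addr=0x12 blk=4 s=0: VC-HIT | VC [10]
  [14] addr=0x2a blk=10 s=0: VC-HIT | VC [4]

SEQ = [MISS, L1-HIT, L1-HIT, L1-HIT, L1-HIT, L1-HIT, L1-HIT, L1-HIT, L1-HIT, MISS, L1-HIT, VC-HIT, VC-HIT, VC-HIT, VC-HIT]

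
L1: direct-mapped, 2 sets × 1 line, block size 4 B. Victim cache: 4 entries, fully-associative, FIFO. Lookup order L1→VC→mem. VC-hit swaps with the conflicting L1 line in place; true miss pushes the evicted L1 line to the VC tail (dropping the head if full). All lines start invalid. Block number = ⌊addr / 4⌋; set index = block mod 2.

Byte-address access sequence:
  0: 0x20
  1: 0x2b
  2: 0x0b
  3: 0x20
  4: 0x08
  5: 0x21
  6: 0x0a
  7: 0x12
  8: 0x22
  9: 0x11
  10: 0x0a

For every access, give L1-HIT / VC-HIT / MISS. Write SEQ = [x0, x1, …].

#0 0x20→b8/s0 MISS; vc=[]
#1 0x2b→b10/s0 MISS; vc=[8]
#2 0xb→b2/s0 MISS; vc=[8,10]
#3 0x20→b8/s0 VC-HIT; vc=[2,10]
#4 0x8→b2/s0 VC-HIT; vc=[8,10]
#5 0x21→b8/s0 VC-HIT; vc=[2,10]
#6 0xa→b2/s0 VC-HIT; vc=[8,10]
#7 0x12→b4/s0 MISS; vc=[8,10,2]
#8 0x22→b8/s0 VC-HIT; vc=[4,10,2]
#9 0x11→b4/s0 VC-HIT; vc=[8,10,2]
#10 0xa→b2/s0 VC-HIT; vc=[8,10,4]

SEQ = [MISS, MISS, MISS, VC-HIT, VC-HIT, VC-HIT, VC-HIT, MISS, VC-HIT, VC-HIT, VC-HIT]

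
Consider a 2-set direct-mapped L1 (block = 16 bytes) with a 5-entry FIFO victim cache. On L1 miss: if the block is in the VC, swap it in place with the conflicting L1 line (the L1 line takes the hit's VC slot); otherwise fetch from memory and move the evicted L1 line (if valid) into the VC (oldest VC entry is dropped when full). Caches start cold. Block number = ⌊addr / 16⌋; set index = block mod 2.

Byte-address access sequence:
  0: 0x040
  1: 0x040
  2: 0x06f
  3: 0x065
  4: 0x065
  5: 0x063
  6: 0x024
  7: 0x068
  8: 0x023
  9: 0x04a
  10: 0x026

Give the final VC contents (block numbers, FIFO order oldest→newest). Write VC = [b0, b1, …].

#0 0x40→b4/s0 MISS; vc=[]
#1 0x40→b4/s0 L1-HIT; vc=[]
#2 0x6f→b6/s0 MISS; vc=[4]
#3 0x65→b6/s0 L1-HIT; vc=[4]
#4 0x65→b6/s0 L1-HIT; vc=[4]
#5 0x63→b6/s0 L1-HIT; vc=[4]
#6 0x24→b2/s0 MISS; vc=[4,6]
#7 0x68→b6/s0 VC-HIT; vc=[4,2]
#8 0x23→b2/s0 VC-HIT; vc=[4,6]
#9 0x4a→b4/s0 VC-HIT; vc=[2,6]
#10 0x26→b2/s0 VC-HIT; vc=[4,6]

VC = [4, 6]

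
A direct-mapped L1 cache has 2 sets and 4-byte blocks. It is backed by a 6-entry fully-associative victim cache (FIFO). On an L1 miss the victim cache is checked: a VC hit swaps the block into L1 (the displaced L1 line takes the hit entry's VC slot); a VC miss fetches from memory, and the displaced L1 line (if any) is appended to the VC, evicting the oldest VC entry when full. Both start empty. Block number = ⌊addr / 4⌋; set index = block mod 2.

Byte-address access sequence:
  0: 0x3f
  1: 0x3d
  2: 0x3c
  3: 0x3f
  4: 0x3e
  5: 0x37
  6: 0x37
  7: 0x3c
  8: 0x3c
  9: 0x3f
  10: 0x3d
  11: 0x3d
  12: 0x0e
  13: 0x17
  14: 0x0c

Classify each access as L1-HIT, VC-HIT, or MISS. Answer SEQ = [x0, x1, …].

SEQ = [MISS, L1-HIT, L1-HIT, L1-HIT, L1-HIT, MISS, L1-HIT, VC-HIT, L1-HIT, L1-HIT, L1-HIT, L1-HIT, MISS, MISS, VC-HIT]

#0 0x3f→b15/s1 MISS; vc=[]
#1 0x3d→b15/s1 L1-HIT; vc=[]
#2 0x3c→b15/s1 L1-HIT; vc=[]
#3 0x3f→b15/s1 L1-HIT; vc=[]
#4 0x3e→b15/s1 L1-HIT; vc=[]
#5 0x37→b13/s1 MISS; vc=[15]
#6 0x37→b13/s1 L1-HIT; vc=[15]
#7 0x3c→b15/s1 VC-HIT; vc=[13]
#8 0x3c→b15/s1 L1-HIT; vc=[13]
#9 0x3f→b15/s1 L1-HIT; vc=[13]
#10 0x3d→b15/s1 L1-HIT; vc=[13]
#11 0x3d→b15/s1 L1-HIT; vc=[13]
#12 0xe→b3/s1 MISS; vc=[13,15]
#13 0x17→b5/s1 MISS; vc=[13,15,3]
#14 0xc→b3/s1 VC-HIT; vc=[13,15,5]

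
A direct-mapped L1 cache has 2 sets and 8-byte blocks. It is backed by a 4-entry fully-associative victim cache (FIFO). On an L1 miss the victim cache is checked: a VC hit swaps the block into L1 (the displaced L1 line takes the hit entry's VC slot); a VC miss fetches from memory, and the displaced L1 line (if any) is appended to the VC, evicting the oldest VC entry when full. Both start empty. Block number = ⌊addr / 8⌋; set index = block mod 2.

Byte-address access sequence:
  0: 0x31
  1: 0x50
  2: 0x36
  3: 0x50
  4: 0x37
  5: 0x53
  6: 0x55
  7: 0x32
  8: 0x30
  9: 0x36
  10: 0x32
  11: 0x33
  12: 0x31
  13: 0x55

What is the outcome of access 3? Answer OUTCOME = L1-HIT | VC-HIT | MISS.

0: 0x31 (blk 6, set 0) → MISS  vc=[]
1: 0x50 (blk 10, set 0) → MISS  vc=[6]
2: 0x36 (blk 6, set 0) → VC-HIT  vc=[10]
3: 0x50 (blk 10, set 0) → VC-HIT  vc=[6]
4: 0x37 (blk 6, set 0) → VC-HIT  vc=[10]
5: 0x53 (blk 10, set 0) → VC-HIT  vc=[6]
6: 0x55 (blk 10, set 0) → L1-HIT  vc=[6]
7: 0x32 (blk 6, set 0) → VC-HIT  vc=[10]
8: 0x30 (blk 6, set 0) → L1-HIT  vc=[10]
9: 0x36 (blk 6, set 0) → L1-HIT  vc=[10]
10: 0x32 (blk 6, set 0) → L1-HIT  vc=[10]
11: 0x33 (blk 6, set 0) → L1-HIT  vc=[10]
12: 0x31 (blk 6, set 0) → L1-HIT  vc=[10]
13: 0x55 (blk 10, set 0) → VC-HIT  vc=[6]

OUTCOME = VC-HIT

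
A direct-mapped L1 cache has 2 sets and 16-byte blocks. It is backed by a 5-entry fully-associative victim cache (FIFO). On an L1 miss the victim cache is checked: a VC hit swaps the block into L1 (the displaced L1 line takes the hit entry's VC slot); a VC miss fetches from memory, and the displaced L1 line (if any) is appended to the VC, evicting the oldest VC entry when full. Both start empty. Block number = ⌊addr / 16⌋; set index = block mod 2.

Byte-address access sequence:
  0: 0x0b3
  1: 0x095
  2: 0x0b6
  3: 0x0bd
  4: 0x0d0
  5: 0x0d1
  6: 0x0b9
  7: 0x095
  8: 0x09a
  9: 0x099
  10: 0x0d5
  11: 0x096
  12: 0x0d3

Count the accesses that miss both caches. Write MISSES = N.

  [0] addr=0xb3 blk=11 s=1: MISS | VC []
  [1] addr=0x95 blk=9 s=1: MISS | VC [11]
  [2] addr=0xb6 blk=11 s=1: VC-HIT | VC [9]
  [3] addr=0xbd blk=11 s=1: L1-HIT | VC [9]
  [4] addr=0xd0 blk=13 s=1: MISS | VC [9, 11]
  [5] addr=0xd1 blk=13 s=1: L1-HIT | VC [9, 11]
  [6] addr=0xb9 blk=11 s=1: VC-HIT | VC [9, 13]
  [7] addr=0x95 blk=9 s=1: VC-HIT | VC [11, 13]
  [8] addr=0x9a blk=9 s=1: L1-HIT | VC [11, 13]
  [9] addr=0x99 blk=9 s=1: L1-HIT | VC [11, 13]
  [10] addr=0xd5 blk=13 s=1: VC-HIT | VC [11, 9]
  [11] addr=0x96 blk=9 s=1: VC-HIT | VC [11, 13]
  [12] addr=0xd3 blk=13 s=1: VC-HIT | VC [11, 9]

MISSES = 3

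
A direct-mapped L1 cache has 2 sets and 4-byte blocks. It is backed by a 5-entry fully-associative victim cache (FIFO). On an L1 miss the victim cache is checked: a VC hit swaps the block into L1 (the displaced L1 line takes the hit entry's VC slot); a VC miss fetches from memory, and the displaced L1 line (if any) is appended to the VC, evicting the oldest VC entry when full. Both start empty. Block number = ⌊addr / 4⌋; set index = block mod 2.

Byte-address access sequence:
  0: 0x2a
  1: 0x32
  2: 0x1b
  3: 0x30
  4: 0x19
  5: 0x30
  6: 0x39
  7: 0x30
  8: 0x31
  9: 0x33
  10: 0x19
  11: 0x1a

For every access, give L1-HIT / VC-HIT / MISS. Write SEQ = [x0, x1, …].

0: 0x2a (blk 10, set 0) → MISS  vc=[]
1: 0x32 (blk 12, set 0) → MISS  vc=[10]
2: 0x1b (blk 6, set 0) → MISS  vc=[10, 12]
3: 0x30 (blk 12, set 0) → VC-HIT  vc=[10, 6]
4: 0x19 (blk 6, set 0) → VC-HIT  vc=[10, 12]
5: 0x30 (blk 12, set 0) → VC-HIT  vc=[10, 6]
6: 0x39 (blk 14, set 0) → MISS  vc=[10, 6, 12]
7: 0x30 (blk 12, set 0) → VC-HIT  vc=[10, 6, 14]
8: 0x31 (blk 12, set 0) → L1-HIT  vc=[10, 6, 14]
9: 0x33 (blk 12, set 0) → L1-HIT  vc=[10, 6, 14]
10: 0x19 (blk 6, set 0) → VC-HIT  vc=[10, 12, 14]
11: 0x1a (blk 6, set 0) → L1-HIT  vc=[10, 12, 14]

SEQ = [MISS, MISS, MISS, VC-HIT, VC-HIT, VC-HIT, MISS, VC-HIT, L1-HIT, L1-HIT, VC-HIT, L1-HIT]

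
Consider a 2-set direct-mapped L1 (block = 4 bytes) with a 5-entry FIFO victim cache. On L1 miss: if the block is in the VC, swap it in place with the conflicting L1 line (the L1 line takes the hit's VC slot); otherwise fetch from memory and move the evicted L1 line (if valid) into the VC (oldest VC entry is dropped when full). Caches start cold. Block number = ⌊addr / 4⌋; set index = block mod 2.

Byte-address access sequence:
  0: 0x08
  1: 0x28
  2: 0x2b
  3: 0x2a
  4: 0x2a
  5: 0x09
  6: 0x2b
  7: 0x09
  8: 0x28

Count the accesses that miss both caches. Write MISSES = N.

MISSES = 2

0: 0x8 (blk 2, set 0) → MISS  vc=[]
1: 0x28 (blk 10, set 0) → MISS  vc=[2]
2: 0x2b (blk 10, set 0) → L1-HIT  vc=[2]
3: 0x2a (blk 10, set 0) → L1-HIT  vc=[2]
4: 0x2a (blk 10, set 0) → L1-HIT  vc=[2]
5: 0x9 (blk 2, set 0) → VC-HIT  vc=[10]
6: 0x2b (blk 10, set 0) → VC-HIT  vc=[2]
7: 0x9 (blk 2, set 0) → VC-HIT  vc=[10]
8: 0x28 (blk 10, set 0) → VC-HIT  vc=[2]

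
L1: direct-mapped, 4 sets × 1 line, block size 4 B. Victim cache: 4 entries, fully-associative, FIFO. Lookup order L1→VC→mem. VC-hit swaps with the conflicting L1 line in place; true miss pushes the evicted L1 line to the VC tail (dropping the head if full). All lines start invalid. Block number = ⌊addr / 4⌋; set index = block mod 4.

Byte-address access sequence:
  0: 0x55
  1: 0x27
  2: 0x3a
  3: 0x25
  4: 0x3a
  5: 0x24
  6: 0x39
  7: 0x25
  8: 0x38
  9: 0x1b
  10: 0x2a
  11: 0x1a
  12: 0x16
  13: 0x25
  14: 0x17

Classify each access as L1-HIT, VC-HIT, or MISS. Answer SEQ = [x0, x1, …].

SEQ = [MISS, MISS, MISS, L1-HIT, L1-HIT, L1-HIT, L1-HIT, L1-HIT, L1-HIT, MISS, MISS, VC-HIT, MISS, VC-HIT, VC-HIT]

  [0] addr=0x55 blk=21 s=1: MISS | VC []
  [1] addr=0x27 blk=9 s=1: MISS | VC [21]
  [2] addr=0x3a blk=14 s=2: MISS | VC [21]
  [3] addr=0x25 blk=9 s=1: L1-HIT | VC [21]
  [4] addr=0x3a blk=14 s=2: L1-HIT | VC [21]
  [5] addr=0x24 blk=9 s=1: L1-HIT | VC [21]
  [6] addr=0x39 blk=14 s=2: L1-HIT | VC [21]
  [7] addr=0x25 blk=9 s=1: L1-HIT | VC [21]
  [8] addr=0x38 blk=14 s=2: L1-HIT | VC [21]
  [9] addr=0x1b blk=6 s=2: MISS | VC [21, 14]
  [10] addr=0x2a blk=10 s=2: MISS | VC [21, 14, 6]
  [11] addr=0x1a blk=6 s=2: VC-HIT | VC [21, 14, 10]
  [12] addr=0x16 blk=5 s=1: MISS | VC [21, 14, 10, 9]
  [13] addr=0x25 blk=9 s=1: VC-HIT | VC [21, 14, 10, 5]
  [14] addr=0x17 blk=5 s=1: VC-HIT | VC [21, 14, 10, 9]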